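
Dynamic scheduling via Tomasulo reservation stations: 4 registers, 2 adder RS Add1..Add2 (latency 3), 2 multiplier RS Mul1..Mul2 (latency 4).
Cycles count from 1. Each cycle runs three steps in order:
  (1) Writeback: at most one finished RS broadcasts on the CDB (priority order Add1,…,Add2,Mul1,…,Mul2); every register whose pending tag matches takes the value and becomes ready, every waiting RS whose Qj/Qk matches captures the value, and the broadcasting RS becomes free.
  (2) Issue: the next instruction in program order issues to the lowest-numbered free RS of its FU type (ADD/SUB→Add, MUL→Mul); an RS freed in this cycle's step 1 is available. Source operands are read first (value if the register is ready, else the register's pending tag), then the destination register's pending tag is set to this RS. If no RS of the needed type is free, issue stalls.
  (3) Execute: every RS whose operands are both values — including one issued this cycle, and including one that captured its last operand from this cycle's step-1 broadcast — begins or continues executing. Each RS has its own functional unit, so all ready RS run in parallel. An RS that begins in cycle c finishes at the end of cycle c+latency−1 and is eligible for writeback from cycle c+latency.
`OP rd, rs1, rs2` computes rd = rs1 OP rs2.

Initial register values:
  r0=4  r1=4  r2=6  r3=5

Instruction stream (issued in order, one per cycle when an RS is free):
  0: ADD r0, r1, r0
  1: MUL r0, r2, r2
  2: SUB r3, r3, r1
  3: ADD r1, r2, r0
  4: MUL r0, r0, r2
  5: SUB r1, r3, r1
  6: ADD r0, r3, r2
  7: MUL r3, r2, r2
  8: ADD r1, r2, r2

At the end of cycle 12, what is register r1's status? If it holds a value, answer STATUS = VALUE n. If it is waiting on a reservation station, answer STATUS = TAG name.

STATUS = TAG Add2

cycle 1: issue ADD r0<-Add1 // r0:Add1,r1:4,r2:6,r3:5
cycle 2: issue MUL r0<-Mul1 // r0:Mul1,r1:4,r2:6,r3:5
cycle 3: issue SUB r3<-Add2 // r0:Mul1,r1:4,r2:6,r3:Add2
cycle 4: CDB Add1=8; issue ADD r1<-Add1 // r0:Mul1,r1:Add1,r2:6,r3:Add2
cycle 5: issue MUL r0<-Mul2 // r0:Mul2,r1:Add1,r2:6,r3:Add2
cycle 6: CDB Add2=1; issue SUB r1<-Add2 // r0:Mul2,r1:Add2,r2:6,r3:1
cycle 7: CDB Mul1=36; stall // r0:Mul2,r1:Add2,r2:6,r3:1
cycle 8: stall // r0:Mul2,r1:Add2,r2:6,r3:1
cycle 9: stall // r0:Mul2,r1:Add2,r2:6,r3:1
cycle 10: CDB Add1=42; issue ADD r0<-Add1 // r0:Add1,r1:Add2,r2:6,r3:1
cycle 11: CDB Mul2=216; issue MUL r3<-Mul1 // r0:Add1,r1:Add2,r2:6,r3:Mul1
cycle 12: stall // r0:Add1,r1:Add2,r2:6,r3:Mul1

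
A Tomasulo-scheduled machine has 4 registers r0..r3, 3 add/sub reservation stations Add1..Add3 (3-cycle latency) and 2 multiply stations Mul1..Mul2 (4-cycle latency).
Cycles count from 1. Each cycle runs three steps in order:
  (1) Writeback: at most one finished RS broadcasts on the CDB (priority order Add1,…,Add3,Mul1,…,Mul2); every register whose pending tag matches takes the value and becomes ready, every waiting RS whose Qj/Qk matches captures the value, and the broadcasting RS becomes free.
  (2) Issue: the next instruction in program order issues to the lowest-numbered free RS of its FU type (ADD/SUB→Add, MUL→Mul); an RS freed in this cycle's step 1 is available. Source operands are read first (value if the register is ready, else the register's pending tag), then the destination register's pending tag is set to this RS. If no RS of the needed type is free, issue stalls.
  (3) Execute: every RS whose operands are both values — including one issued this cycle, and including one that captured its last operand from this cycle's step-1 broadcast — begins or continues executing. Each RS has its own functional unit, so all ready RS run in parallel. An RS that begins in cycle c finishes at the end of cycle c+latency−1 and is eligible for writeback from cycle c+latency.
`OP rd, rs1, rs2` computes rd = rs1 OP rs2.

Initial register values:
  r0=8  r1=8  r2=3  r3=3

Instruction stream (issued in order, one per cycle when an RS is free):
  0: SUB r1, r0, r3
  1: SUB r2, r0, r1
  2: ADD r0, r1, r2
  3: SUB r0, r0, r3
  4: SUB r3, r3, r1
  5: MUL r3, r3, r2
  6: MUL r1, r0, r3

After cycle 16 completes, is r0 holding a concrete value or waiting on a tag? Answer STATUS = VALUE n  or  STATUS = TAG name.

STATUS = VALUE 5

c1: issue SUB r1<-Add1 | r0:8,r1:Add1,r2:3,r3:3
c2: issue SUB r2<-Add2 | r0:8,r1:Add1,r2:Add2,r3:3
c3: issue ADD r0<-Add3 | r0:Add3,r1:Add1,r2:Add2,r3:3
c4: CDB Add1=5; issue SUB r0<-Add1 | r0:Add1,r1:5,r2:Add2,r3:3
c5: stall | r0:Add1,r1:5,r2:Add2,r3:3
c6: stall | r0:Add1,r1:5,r2:Add2,r3:3
c7: CDB Add2=3; issue SUB r3<-Add2 | r0:Add1,r1:5,r2:3,r3:Add2
c8: issue MUL r3<-Mul1 | r0:Add1,r1:5,r2:3,r3:Mul1
c9: issue MUL r1<-Mul2 | r0:Add1,r1:Mul2,r2:3,r3:Mul1
c10: CDB Add2=-2 | r0:Add1,r1:Mul2,r2:3,r3:Mul1
c11: CDB Add3=8 | r0:Add1,r1:Mul2,r2:3,r3:Mul1
c12: - | r0:Add1,r1:Mul2,r2:3,r3:Mul1
c13: - | r0:Add1,r1:Mul2,r2:3,r3:Mul1
c14: CDB Add1=5 | r0:5,r1:Mul2,r2:3,r3:Mul1
c15: CDB Mul1=-6 | r0:5,r1:Mul2,r2:3,r3:-6
c16: - | r0:5,r1:Mul2,r2:3,r3:-6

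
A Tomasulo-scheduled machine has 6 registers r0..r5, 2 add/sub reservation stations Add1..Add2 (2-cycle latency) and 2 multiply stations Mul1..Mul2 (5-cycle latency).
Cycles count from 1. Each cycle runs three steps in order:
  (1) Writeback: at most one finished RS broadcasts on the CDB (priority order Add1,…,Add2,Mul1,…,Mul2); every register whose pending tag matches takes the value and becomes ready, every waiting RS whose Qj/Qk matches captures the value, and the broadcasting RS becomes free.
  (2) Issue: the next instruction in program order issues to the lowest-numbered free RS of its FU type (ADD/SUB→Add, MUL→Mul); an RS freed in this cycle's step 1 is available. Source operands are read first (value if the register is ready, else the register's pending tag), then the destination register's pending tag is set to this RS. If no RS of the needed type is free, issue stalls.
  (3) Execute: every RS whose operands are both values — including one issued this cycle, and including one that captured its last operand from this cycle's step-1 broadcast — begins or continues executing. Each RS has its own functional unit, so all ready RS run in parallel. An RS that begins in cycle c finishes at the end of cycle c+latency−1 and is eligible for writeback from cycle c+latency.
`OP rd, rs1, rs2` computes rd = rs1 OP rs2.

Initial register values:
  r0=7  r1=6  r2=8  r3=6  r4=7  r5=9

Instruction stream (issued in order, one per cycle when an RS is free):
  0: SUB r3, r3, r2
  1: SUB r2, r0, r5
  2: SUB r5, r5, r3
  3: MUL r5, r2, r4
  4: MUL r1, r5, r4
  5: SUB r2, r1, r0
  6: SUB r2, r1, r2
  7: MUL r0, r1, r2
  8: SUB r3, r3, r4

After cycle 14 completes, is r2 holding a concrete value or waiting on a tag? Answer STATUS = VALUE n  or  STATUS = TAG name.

STATUS = TAG Add2

  c1: issue SUB r3<-Add1  regs: r0:7,r1:6,r2:8,r3:Add1,r4:7,r5:9
  c2: issue SUB r2<-Add2  regs: r0:7,r1:6,r2:Add2,r3:Add1,r4:7,r5:9
  c3: CDB Add1=-2; issue SUB r5<-Add1  regs: r0:7,r1:6,r2:Add2,r3:-2,r4:7,r5:Add1
  c4: CDB Add2=-2; issue MUL r5<-Mul1  regs: r0:7,r1:6,r2:-2,r3:-2,r4:7,r5:Mul1
  c5: CDB Add1=11; issue MUL r1<-Mul2  regs: r0:7,r1:Mul2,r2:-2,r3:-2,r4:7,r5:Mul1
  c6: issue SUB r2<-Add1  regs: r0:7,r1:Mul2,r2:Add1,r3:-2,r4:7,r5:Mul1
  c7: issue SUB r2<-Add2  regs: r0:7,r1:Mul2,r2:Add2,r3:-2,r4:7,r5:Mul1
  c8: stall  regs: r0:7,r1:Mul2,r2:Add2,r3:-2,r4:7,r5:Mul1
  c9: CDB Mul1=-14; issue MUL r0<-Mul1  regs: r0:Mul1,r1:Mul2,r2:Add2,r3:-2,r4:7,r5:-14
  c10: stall  regs: r0:Mul1,r1:Mul2,r2:Add2,r3:-2,r4:7,r5:-14
  c11: stall  regs: r0:Mul1,r1:Mul2,r2:Add2,r3:-2,r4:7,r5:-14
  c12: stall  regs: r0:Mul1,r1:Mul2,r2:Add2,r3:-2,r4:7,r5:-14
  c13: stall  regs: r0:Mul1,r1:Mul2,r2:Add2,r3:-2,r4:7,r5:-14
  c14: CDB Mul2=-98; stall  regs: r0:Mul1,r1:-98,r2:Add2,r3:-2,r4:7,r5:-14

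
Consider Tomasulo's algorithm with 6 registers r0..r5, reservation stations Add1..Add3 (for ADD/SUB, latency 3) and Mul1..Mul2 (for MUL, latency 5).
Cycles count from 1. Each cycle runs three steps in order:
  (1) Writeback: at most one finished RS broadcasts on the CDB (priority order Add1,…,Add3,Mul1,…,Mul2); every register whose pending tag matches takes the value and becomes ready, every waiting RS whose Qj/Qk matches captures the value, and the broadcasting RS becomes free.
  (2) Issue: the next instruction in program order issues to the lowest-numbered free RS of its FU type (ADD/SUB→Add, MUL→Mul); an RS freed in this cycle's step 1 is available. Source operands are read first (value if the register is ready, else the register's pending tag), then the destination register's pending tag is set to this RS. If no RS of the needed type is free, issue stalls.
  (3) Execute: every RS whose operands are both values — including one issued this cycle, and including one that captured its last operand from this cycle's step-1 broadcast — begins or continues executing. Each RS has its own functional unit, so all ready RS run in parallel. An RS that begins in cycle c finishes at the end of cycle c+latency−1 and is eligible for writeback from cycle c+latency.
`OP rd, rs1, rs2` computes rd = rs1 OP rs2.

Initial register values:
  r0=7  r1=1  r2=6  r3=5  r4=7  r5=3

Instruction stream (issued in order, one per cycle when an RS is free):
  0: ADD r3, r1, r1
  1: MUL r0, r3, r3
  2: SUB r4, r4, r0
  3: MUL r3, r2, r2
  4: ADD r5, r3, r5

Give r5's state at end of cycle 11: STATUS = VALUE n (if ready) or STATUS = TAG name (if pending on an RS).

STATUS = TAG Add1

  c1: issue ADD r3<-Add1  regs: r0:7,r1:1,r2:6,r3:Add1,r4:7,r5:3
  c2: issue MUL r0<-Mul1  regs: r0:Mul1,r1:1,r2:6,r3:Add1,r4:7,r5:3
  c3: issue SUB r4<-Add2  regs: r0:Mul1,r1:1,r2:6,r3:Add1,r4:Add2,r5:3
  c4: CDB Add1=2; issue MUL r3<-Mul2  regs: r0:Mul1,r1:1,r2:6,r3:Mul2,r4:Add2,r5:3
  c5: issue ADD r5<-Add1  regs: r0:Mul1,r1:1,r2:6,r3:Mul2,r4:Add2,r5:Add1
  c6: -  regs: r0:Mul1,r1:1,r2:6,r3:Mul2,r4:Add2,r5:Add1
  c7: -  regs: r0:Mul1,r1:1,r2:6,r3:Mul2,r4:Add2,r5:Add1
  c8: -  regs: r0:Mul1,r1:1,r2:6,r3:Mul2,r4:Add2,r5:Add1
  c9: CDB Mul1=4  regs: r0:4,r1:1,r2:6,r3:Mul2,r4:Add2,r5:Add1
  c10: CDB Mul2=36  regs: r0:4,r1:1,r2:6,r3:36,r4:Add2,r5:Add1
  c11: -  regs: r0:4,r1:1,r2:6,r3:36,r4:Add2,r5:Add1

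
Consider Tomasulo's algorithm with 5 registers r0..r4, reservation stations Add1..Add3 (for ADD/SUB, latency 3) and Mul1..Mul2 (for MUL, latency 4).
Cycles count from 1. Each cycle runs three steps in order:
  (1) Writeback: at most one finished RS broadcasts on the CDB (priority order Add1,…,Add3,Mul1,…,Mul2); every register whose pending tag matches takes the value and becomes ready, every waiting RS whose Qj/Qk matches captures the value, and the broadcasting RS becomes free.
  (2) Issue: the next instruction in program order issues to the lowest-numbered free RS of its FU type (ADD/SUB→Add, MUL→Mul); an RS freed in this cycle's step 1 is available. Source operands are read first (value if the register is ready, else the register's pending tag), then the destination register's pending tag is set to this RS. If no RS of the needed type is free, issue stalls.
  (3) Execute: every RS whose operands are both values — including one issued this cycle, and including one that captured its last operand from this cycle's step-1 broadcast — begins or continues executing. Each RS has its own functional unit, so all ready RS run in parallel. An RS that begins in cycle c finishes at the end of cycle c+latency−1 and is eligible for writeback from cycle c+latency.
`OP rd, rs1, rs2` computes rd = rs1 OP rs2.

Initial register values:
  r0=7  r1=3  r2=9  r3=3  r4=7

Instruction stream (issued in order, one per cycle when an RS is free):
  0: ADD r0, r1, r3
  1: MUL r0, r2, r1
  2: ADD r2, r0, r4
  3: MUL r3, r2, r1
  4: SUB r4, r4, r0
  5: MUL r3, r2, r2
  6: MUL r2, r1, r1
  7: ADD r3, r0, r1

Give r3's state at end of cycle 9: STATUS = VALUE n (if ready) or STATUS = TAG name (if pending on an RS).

STATUS = TAG Mul1

  c1: issue ADD r0<-Add1  regs: r0:Add1,r1:3,r2:9,r3:3,r4:7
  c2: issue MUL r0<-Mul1  regs: r0:Mul1,r1:3,r2:9,r3:3,r4:7
  c3: issue ADD r2<-Add2  regs: r0:Mul1,r1:3,r2:Add2,r3:3,r4:7
  c4: CDB Add1=6; issue MUL r3<-Mul2  regs: r0:Mul1,r1:3,r2:Add2,r3:Mul2,r4:7
  c5: issue SUB r4<-Add1  regs: r0:Mul1,r1:3,r2:Add2,r3:Mul2,r4:Add1
  c6: CDB Mul1=27; issue MUL r3<-Mul1  regs: r0:27,r1:3,r2:Add2,r3:Mul1,r4:Add1
  c7: stall  regs: r0:27,r1:3,r2:Add2,r3:Mul1,r4:Add1
  c8: stall  regs: r0:27,r1:3,r2:Add2,r3:Mul1,r4:Add1
  c9: CDB Add1=-20; stall  regs: r0:27,r1:3,r2:Add2,r3:Mul1,r4:-20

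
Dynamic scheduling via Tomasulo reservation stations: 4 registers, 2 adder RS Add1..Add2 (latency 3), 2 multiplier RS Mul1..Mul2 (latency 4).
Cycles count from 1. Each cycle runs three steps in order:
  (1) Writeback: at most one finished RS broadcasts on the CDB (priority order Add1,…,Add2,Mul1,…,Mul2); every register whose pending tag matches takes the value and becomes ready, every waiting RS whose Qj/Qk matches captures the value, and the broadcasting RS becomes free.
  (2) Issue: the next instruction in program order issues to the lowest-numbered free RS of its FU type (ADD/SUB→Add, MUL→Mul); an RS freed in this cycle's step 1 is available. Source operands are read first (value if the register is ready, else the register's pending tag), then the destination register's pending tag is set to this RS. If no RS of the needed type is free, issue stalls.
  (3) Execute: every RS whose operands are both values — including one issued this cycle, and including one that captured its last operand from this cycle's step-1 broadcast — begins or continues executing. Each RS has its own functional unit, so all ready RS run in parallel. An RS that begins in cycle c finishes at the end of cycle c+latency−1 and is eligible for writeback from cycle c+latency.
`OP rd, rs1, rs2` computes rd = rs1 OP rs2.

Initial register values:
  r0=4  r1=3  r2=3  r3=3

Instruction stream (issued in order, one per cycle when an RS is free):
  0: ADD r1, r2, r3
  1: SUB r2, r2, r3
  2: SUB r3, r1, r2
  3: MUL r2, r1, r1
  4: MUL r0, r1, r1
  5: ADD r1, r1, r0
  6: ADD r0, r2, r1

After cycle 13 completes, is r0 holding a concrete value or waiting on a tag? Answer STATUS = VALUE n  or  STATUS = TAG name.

STATUS = TAG Add1

cycle 1: issue ADD r1<-Add1 // r0:4,r1:Add1,r2:3,r3:3
cycle 2: issue SUB r2<-Add2 // r0:4,r1:Add1,r2:Add2,r3:3
cycle 3: stall // r0:4,r1:Add1,r2:Add2,r3:3
cycle 4: CDB Add1=6; issue SUB r3<-Add1 // r0:4,r1:6,r2:Add2,r3:Add1
cycle 5: CDB Add2=0; issue MUL r2<-Mul1 // r0:4,r1:6,r2:Mul1,r3:Add1
cycle 6: issue MUL r0<-Mul2 // r0:Mul2,r1:6,r2:Mul1,r3:Add1
cycle 7: issue ADD r1<-Add2 // r0:Mul2,r1:Add2,r2:Mul1,r3:Add1
cycle 8: CDB Add1=6; issue ADD r0<-Add1 // r0:Add1,r1:Add2,r2:Mul1,r3:6
cycle 9: CDB Mul1=36 // r0:Add1,r1:Add2,r2:36,r3:6
cycle 10: CDB Mul2=36 // r0:Add1,r1:Add2,r2:36,r3:6
cycle 11: - // r0:Add1,r1:Add2,r2:36,r3:6
cycle 12: - // r0:Add1,r1:Add2,r2:36,r3:6
cycle 13: CDB Add2=42 // r0:Add1,r1:42,r2:36,r3:6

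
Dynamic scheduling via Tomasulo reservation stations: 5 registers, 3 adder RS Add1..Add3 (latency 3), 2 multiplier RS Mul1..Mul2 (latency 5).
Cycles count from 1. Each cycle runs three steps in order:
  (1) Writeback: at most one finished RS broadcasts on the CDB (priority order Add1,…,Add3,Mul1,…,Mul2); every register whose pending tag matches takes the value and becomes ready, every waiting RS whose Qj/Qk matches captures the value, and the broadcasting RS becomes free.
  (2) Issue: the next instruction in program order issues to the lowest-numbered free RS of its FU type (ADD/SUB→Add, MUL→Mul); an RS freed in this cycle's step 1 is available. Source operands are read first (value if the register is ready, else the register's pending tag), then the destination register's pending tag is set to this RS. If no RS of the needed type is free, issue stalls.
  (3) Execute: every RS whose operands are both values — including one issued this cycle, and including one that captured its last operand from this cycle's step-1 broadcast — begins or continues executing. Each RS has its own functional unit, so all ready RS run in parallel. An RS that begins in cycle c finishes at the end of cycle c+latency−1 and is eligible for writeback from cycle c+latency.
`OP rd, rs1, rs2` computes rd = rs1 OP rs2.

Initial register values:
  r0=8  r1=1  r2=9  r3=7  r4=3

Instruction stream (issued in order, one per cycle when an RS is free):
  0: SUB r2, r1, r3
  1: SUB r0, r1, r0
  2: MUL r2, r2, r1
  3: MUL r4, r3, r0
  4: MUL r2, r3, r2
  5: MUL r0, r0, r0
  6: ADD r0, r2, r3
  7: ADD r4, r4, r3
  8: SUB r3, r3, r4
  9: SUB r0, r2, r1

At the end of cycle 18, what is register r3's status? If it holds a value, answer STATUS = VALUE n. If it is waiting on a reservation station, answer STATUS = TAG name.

cycle 1: issue SUB r2<-Add1 // r0:8,r1:1,r2:Add1,r3:7,r4:3
cycle 2: issue SUB r0<-Add2 // r0:Add2,r1:1,r2:Add1,r3:7,r4:3
cycle 3: issue MUL r2<-Mul1 // r0:Add2,r1:1,r2:Mul1,r3:7,r4:3
cycle 4: CDB Add1=-6; issue MUL r4<-Mul2 // r0:Add2,r1:1,r2:Mul1,r3:7,r4:Mul2
cycle 5: CDB Add2=-7; stall // r0:-7,r1:1,r2:Mul1,r3:7,r4:Mul2
cycle 6: stall // r0:-7,r1:1,r2:Mul1,r3:7,r4:Mul2
cycle 7: stall // r0:-7,r1:1,r2:Mul1,r3:7,r4:Mul2
cycle 8: stall // r0:-7,r1:1,r2:Mul1,r3:7,r4:Mul2
cycle 9: CDB Mul1=-6; issue MUL r2<-Mul1 // r0:-7,r1:1,r2:Mul1,r3:7,r4:Mul2
cycle 10: CDB Mul2=-49; issue MUL r0<-Mul2 // r0:Mul2,r1:1,r2:Mul1,r3:7,r4:-49
cycle 11: issue ADD r0<-Add1 // r0:Add1,r1:1,r2:Mul1,r3:7,r4:-49
cycle 12: issue ADD r4<-Add2 // r0:Add1,r1:1,r2:Mul1,r3:7,r4:Add2
cycle 13: issue SUB r3<-Add3 // r0:Add1,r1:1,r2:Mul1,r3:Add3,r4:Add2
cycle 14: CDB Mul1=-42; stall // r0:Add1,r1:1,r2:-42,r3:Add3,r4:Add2
cycle 15: CDB Add2=-42; issue SUB r0<-Add2 // r0:Add2,r1:1,r2:-42,r3:Add3,r4:-42
cycle 16: CDB Mul2=49 // r0:Add2,r1:1,r2:-42,r3:Add3,r4:-42
cycle 17: CDB Add1=-35 // r0:Add2,r1:1,r2:-42,r3:Add3,r4:-42
cycle 18: CDB Add2=-43 // r0:-43,r1:1,r2:-42,r3:Add3,r4:-42

STATUS = TAG Add3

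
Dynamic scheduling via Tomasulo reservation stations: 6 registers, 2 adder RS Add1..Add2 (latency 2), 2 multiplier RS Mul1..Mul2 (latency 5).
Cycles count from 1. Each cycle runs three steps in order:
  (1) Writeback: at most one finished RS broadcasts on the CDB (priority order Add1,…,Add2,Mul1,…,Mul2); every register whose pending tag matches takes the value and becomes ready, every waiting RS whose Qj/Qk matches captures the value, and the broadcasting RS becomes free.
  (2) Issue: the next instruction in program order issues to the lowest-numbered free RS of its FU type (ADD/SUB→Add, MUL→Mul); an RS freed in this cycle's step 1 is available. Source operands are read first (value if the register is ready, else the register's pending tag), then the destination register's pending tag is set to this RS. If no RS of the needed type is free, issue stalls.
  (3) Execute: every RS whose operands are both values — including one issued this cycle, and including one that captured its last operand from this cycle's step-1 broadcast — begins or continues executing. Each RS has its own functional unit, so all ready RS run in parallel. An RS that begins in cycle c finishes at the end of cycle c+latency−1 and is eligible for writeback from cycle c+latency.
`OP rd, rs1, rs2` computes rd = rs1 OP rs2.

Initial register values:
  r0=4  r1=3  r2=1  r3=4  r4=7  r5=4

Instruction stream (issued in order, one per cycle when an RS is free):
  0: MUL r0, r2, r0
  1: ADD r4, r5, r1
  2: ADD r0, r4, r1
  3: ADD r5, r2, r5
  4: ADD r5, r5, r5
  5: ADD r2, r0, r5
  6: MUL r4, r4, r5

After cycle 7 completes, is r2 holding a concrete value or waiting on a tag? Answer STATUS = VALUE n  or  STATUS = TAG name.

STATUS = TAG Add2

c1: issue MUL r0<-Mul1 | r0:Mul1,r1:3,r2:1,r3:4,r4:7,r5:4
c2: issue ADD r4<-Add1 | r0:Mul1,r1:3,r2:1,r3:4,r4:Add1,r5:4
c3: issue ADD r0<-Add2 | r0:Add2,r1:3,r2:1,r3:4,r4:Add1,r5:4
c4: CDB Add1=7; issue ADD r5<-Add1 | r0:Add2,r1:3,r2:1,r3:4,r4:7,r5:Add1
c5: stall | r0:Add2,r1:3,r2:1,r3:4,r4:7,r5:Add1
c6: CDB Add1=5; issue ADD r5<-Add1 | r0:Add2,r1:3,r2:1,r3:4,r4:7,r5:Add1
c7: CDB Add2=10; issue ADD r2<-Add2 | r0:10,r1:3,r2:Add2,r3:4,r4:7,r5:Add1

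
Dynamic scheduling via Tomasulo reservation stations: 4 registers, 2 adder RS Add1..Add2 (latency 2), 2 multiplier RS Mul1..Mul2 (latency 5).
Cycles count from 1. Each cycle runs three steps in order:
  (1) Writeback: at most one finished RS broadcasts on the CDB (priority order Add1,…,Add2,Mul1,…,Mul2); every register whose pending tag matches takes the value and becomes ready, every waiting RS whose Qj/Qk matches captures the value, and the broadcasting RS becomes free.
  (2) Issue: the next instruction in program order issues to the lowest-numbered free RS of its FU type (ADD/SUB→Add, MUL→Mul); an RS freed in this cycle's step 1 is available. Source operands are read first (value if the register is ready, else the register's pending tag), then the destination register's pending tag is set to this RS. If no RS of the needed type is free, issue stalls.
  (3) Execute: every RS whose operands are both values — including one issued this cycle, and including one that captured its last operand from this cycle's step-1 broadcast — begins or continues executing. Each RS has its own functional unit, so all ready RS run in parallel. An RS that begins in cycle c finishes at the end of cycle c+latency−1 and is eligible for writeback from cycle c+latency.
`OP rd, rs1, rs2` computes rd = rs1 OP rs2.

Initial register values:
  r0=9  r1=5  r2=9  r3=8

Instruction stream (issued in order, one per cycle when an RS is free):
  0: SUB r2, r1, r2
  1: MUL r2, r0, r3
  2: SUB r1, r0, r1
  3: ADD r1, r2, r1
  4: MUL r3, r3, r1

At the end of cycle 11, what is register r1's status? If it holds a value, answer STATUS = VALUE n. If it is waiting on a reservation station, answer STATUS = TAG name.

c1: issue SUB r2<-Add1 | r0:9,r1:5,r2:Add1,r3:8
c2: issue MUL r2<-Mul1 | r0:9,r1:5,r2:Mul1,r3:8
c3: CDB Add1=-4; issue SUB r1<-Add1 | r0:9,r1:Add1,r2:Mul1,r3:8
c4: issue ADD r1<-Add2 | r0:9,r1:Add2,r2:Mul1,r3:8
c5: CDB Add1=4; issue MUL r3<-Mul2 | r0:9,r1:Add2,r2:Mul1,r3:Mul2
c6: - | r0:9,r1:Add2,r2:Mul1,r3:Mul2
c7: CDB Mul1=72 | r0:9,r1:Add2,r2:72,r3:Mul2
c8: - | r0:9,r1:Add2,r2:72,r3:Mul2
c9: CDB Add2=76 | r0:9,r1:76,r2:72,r3:Mul2
c10: - | r0:9,r1:76,r2:72,r3:Mul2
c11: - | r0:9,r1:76,r2:72,r3:Mul2

STATUS = VALUE 76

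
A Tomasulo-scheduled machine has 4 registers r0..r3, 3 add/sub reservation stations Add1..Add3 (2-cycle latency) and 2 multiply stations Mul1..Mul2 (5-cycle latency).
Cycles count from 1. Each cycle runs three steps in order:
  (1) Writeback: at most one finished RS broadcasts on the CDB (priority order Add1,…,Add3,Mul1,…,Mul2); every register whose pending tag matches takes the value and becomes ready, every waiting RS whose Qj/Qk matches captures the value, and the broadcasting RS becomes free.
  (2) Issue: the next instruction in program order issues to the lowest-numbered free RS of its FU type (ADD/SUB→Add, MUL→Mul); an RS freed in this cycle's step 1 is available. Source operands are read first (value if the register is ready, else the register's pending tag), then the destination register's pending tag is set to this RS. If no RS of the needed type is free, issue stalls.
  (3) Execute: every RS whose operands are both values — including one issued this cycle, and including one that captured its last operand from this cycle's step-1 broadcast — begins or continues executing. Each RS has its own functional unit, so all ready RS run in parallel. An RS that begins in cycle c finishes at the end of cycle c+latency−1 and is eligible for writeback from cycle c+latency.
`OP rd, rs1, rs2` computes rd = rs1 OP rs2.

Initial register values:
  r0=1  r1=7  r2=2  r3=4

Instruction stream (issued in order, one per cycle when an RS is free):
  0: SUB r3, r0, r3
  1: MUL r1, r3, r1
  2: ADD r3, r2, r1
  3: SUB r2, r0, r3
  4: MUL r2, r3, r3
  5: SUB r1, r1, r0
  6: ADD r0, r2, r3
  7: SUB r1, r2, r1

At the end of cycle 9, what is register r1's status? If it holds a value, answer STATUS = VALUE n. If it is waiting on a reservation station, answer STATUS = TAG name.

STATUS = TAG Add3

c1: issue SUB r3<-Add1 | r0:1,r1:7,r2:2,r3:Add1
c2: issue MUL r1<-Mul1 | r0:1,r1:Mul1,r2:2,r3:Add1
c3: CDB Add1=-3; issue ADD r3<-Add1 | r0:1,r1:Mul1,r2:2,r3:Add1
c4: issue SUB r2<-Add2 | r0:1,r1:Mul1,r2:Add2,r3:Add1
c5: issue MUL r2<-Mul2 | r0:1,r1:Mul1,r2:Mul2,r3:Add1
c6: issue SUB r1<-Add3 | r0:1,r1:Add3,r2:Mul2,r3:Add1
c7: stall | r0:1,r1:Add3,r2:Mul2,r3:Add1
c8: CDB Mul1=-21; stall | r0:1,r1:Add3,r2:Mul2,r3:Add1
c9: stall | r0:1,r1:Add3,r2:Mul2,r3:Add1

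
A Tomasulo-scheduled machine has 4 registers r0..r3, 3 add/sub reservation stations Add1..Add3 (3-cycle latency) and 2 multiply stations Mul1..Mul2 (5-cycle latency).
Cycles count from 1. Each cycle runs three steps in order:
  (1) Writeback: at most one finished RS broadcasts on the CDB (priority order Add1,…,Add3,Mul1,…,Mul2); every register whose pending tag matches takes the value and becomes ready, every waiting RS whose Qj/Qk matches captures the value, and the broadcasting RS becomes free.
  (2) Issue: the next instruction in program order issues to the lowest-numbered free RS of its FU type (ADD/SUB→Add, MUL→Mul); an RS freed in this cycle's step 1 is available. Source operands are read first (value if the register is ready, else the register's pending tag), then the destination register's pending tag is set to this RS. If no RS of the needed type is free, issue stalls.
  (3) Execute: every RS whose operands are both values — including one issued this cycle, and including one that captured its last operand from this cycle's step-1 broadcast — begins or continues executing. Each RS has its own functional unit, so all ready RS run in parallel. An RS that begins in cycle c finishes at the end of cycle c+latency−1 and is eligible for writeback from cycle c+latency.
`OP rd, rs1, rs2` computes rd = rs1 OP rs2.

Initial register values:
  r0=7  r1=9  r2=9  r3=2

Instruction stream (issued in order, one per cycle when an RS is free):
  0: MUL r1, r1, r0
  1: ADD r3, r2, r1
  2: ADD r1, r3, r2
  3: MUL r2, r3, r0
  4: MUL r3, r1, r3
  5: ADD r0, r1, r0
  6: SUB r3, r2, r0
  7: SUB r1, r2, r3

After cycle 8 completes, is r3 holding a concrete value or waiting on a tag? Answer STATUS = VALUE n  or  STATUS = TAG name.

STATUS = TAG Mul1

c1: issue MUL r1<-Mul1 | r0:7,r1:Mul1,r2:9,r3:2
c2: issue ADD r3<-Add1 | r0:7,r1:Mul1,r2:9,r3:Add1
c3: issue ADD r1<-Add2 | r0:7,r1:Add2,r2:9,r3:Add1
c4: issue MUL r2<-Mul2 | r0:7,r1:Add2,r2:Mul2,r3:Add1
c5: stall | r0:7,r1:Add2,r2:Mul2,r3:Add1
c6: CDB Mul1=63; issue MUL r3<-Mul1 | r0:7,r1:Add2,r2:Mul2,r3:Mul1
c7: issue ADD r0<-Add3 | r0:Add3,r1:Add2,r2:Mul2,r3:Mul1
c8: stall | r0:Add3,r1:Add2,r2:Mul2,r3:Mul1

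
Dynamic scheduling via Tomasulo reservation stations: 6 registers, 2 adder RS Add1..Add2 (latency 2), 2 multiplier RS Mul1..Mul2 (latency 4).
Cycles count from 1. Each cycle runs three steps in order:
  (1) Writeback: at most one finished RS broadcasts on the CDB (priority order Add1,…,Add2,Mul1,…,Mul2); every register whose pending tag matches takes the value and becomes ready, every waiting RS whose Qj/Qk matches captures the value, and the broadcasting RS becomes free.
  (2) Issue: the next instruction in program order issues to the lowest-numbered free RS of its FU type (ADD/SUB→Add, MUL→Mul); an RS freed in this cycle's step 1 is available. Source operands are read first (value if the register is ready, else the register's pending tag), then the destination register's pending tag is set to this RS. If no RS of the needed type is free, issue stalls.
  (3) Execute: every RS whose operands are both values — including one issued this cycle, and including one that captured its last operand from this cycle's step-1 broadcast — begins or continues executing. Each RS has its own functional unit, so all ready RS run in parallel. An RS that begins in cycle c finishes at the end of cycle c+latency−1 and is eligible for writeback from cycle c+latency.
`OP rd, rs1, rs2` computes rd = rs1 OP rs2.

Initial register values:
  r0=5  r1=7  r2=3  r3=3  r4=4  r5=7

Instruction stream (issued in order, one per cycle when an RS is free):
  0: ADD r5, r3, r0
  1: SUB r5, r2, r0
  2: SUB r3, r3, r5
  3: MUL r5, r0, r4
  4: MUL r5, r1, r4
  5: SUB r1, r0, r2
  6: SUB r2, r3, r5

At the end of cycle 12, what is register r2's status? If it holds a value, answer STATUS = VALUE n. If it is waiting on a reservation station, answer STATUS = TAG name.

STATUS = VALUE -23

cycle 1: issue ADD r5<-Add1 // r0:5,r1:7,r2:3,r3:3,r4:4,r5:Add1
cycle 2: issue SUB r5<-Add2 // r0:5,r1:7,r2:3,r3:3,r4:4,r5:Add2
cycle 3: CDB Add1=8; issue SUB r3<-Add1 // r0:5,r1:7,r2:3,r3:Add1,r4:4,r5:Add2
cycle 4: CDB Add2=-2; issue MUL r5<-Mul1 // r0:5,r1:7,r2:3,r3:Add1,r4:4,r5:Mul1
cycle 5: issue MUL r5<-Mul2 // r0:5,r1:7,r2:3,r3:Add1,r4:4,r5:Mul2
cycle 6: CDB Add1=5; issue SUB r1<-Add1 // r0:5,r1:Add1,r2:3,r3:5,r4:4,r5:Mul2
cycle 7: issue SUB r2<-Add2 // r0:5,r1:Add1,r2:Add2,r3:5,r4:4,r5:Mul2
cycle 8: CDB Add1=2 // r0:5,r1:2,r2:Add2,r3:5,r4:4,r5:Mul2
cycle 9: CDB Mul1=20 // r0:5,r1:2,r2:Add2,r3:5,r4:4,r5:Mul2
cycle 10: CDB Mul2=28 // r0:5,r1:2,r2:Add2,r3:5,r4:4,r5:28
cycle 11: - // r0:5,r1:2,r2:Add2,r3:5,r4:4,r5:28
cycle 12: CDB Add2=-23 // r0:5,r1:2,r2:-23,r3:5,r4:4,r5:28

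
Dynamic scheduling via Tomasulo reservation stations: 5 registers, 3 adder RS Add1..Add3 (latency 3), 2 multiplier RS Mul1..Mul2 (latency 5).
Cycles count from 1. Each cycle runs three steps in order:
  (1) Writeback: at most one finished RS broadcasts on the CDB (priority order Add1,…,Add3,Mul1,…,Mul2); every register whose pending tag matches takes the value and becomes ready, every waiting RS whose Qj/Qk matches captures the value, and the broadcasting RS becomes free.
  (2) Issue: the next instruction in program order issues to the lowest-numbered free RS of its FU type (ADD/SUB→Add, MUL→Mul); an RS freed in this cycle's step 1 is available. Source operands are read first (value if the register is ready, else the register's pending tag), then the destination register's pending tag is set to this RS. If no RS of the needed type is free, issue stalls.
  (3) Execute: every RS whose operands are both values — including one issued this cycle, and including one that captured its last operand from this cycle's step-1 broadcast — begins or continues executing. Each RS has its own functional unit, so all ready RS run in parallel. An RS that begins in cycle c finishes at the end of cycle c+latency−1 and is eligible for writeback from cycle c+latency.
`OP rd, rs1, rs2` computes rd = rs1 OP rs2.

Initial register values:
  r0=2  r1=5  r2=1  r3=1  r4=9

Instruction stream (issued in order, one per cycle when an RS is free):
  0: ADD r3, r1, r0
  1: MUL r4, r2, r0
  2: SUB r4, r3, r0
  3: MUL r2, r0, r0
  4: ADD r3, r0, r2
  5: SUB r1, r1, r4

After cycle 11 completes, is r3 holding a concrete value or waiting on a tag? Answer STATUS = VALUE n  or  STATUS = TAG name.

STATUS = TAG Add1

cycle 1: issue ADD r3<-Add1 // r0:2,r1:5,r2:1,r3:Add1,r4:9
cycle 2: issue MUL r4<-Mul1 // r0:2,r1:5,r2:1,r3:Add1,r4:Mul1
cycle 3: issue SUB r4<-Add2 // r0:2,r1:5,r2:1,r3:Add1,r4:Add2
cycle 4: CDB Add1=7; issue MUL r2<-Mul2 // r0:2,r1:5,r2:Mul2,r3:7,r4:Add2
cycle 5: issue ADD r3<-Add1 // r0:2,r1:5,r2:Mul2,r3:Add1,r4:Add2
cycle 6: issue SUB r1<-Add3 // r0:2,r1:Add3,r2:Mul2,r3:Add1,r4:Add2
cycle 7: CDB Add2=5 // r0:2,r1:Add3,r2:Mul2,r3:Add1,r4:5
cycle 8: CDB Mul1=2 // r0:2,r1:Add3,r2:Mul2,r3:Add1,r4:5
cycle 9: CDB Mul2=4 // r0:2,r1:Add3,r2:4,r3:Add1,r4:5
cycle 10: CDB Add3=0 // r0:2,r1:0,r2:4,r3:Add1,r4:5
cycle 11: - // r0:2,r1:0,r2:4,r3:Add1,r4:5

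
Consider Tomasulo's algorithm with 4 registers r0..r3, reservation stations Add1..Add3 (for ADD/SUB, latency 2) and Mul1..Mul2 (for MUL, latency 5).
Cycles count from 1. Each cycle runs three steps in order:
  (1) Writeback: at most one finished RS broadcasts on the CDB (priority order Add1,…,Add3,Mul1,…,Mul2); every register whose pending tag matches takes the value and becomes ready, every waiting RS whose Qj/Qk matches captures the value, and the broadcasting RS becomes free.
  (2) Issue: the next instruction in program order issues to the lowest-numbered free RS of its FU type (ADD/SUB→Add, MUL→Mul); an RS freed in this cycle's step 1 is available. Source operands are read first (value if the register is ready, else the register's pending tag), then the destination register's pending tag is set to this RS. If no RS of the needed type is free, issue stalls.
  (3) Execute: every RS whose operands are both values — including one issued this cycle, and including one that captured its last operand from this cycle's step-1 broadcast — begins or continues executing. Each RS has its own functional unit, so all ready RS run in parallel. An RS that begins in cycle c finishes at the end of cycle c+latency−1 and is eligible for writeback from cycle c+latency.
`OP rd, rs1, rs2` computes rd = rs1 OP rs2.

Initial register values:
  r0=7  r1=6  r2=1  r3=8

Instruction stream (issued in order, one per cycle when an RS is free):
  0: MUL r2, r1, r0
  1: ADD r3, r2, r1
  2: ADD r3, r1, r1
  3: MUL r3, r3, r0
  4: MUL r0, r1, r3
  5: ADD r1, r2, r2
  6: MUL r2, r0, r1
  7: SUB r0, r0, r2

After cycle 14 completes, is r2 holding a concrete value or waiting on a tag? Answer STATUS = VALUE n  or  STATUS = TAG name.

c1: issue MUL r2<-Mul1 | r0:7,r1:6,r2:Mul1,r3:8
c2: issue ADD r3<-Add1 | r0:7,r1:6,r2:Mul1,r3:Add1
c3: issue ADD r3<-Add2 | r0:7,r1:6,r2:Mul1,r3:Add2
c4: issue MUL r3<-Mul2 | r0:7,r1:6,r2:Mul1,r3:Mul2
c5: CDB Add2=12; stall | r0:7,r1:6,r2:Mul1,r3:Mul2
c6: CDB Mul1=42; issue MUL r0<-Mul1 | r0:Mul1,r1:6,r2:42,r3:Mul2
c7: issue ADD r1<-Add2 | r0:Mul1,r1:Add2,r2:42,r3:Mul2
c8: CDB Add1=48; stall | r0:Mul1,r1:Add2,r2:42,r3:Mul2
c9: CDB Add2=84; stall | r0:Mul1,r1:84,r2:42,r3:Mul2
c10: CDB Mul2=84; issue MUL r2<-Mul2 | r0:Mul1,r1:84,r2:Mul2,r3:84
c11: issue SUB r0<-Add1 | r0:Add1,r1:84,r2:Mul2,r3:84
c12: - | r0:Add1,r1:84,r2:Mul2,r3:84
c13: - | r0:Add1,r1:84,r2:Mul2,r3:84
c14: - | r0:Add1,r1:84,r2:Mul2,r3:84

STATUS = TAG Mul2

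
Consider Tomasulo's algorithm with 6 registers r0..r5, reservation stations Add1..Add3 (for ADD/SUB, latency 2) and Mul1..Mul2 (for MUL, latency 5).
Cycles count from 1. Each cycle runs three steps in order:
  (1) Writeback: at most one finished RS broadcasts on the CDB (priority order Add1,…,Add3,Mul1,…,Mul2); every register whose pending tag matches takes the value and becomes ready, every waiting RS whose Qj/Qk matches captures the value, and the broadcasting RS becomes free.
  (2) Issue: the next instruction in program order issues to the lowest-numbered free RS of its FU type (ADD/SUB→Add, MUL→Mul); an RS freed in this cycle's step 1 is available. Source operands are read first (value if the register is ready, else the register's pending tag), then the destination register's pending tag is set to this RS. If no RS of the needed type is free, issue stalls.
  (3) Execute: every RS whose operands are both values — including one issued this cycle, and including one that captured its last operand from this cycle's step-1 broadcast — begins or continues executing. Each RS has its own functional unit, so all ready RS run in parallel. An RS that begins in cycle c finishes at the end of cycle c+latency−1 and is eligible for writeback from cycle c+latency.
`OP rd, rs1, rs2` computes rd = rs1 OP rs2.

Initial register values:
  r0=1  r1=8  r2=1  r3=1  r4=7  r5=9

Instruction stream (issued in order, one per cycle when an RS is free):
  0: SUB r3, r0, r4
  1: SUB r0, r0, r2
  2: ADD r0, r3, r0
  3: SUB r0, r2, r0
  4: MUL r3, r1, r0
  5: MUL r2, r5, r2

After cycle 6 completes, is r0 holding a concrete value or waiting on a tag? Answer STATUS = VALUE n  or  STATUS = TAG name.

cycle 1: issue SUB r3<-Add1 // r0:1,r1:8,r2:1,r3:Add1,r4:7,r5:9
cycle 2: issue SUB r0<-Add2 // r0:Add2,r1:8,r2:1,r3:Add1,r4:7,r5:9
cycle 3: CDB Add1=-6; issue ADD r0<-Add1 // r0:Add1,r1:8,r2:1,r3:-6,r4:7,r5:9
cycle 4: CDB Add2=0; issue SUB r0<-Add2 // r0:Add2,r1:8,r2:1,r3:-6,r4:7,r5:9
cycle 5: issue MUL r3<-Mul1 // r0:Add2,r1:8,r2:1,r3:Mul1,r4:7,r5:9
cycle 6: CDB Add1=-6; issue MUL r2<-Mul2 // r0:Add2,r1:8,r2:Mul2,r3:Mul1,r4:7,r5:9

STATUS = TAG Add2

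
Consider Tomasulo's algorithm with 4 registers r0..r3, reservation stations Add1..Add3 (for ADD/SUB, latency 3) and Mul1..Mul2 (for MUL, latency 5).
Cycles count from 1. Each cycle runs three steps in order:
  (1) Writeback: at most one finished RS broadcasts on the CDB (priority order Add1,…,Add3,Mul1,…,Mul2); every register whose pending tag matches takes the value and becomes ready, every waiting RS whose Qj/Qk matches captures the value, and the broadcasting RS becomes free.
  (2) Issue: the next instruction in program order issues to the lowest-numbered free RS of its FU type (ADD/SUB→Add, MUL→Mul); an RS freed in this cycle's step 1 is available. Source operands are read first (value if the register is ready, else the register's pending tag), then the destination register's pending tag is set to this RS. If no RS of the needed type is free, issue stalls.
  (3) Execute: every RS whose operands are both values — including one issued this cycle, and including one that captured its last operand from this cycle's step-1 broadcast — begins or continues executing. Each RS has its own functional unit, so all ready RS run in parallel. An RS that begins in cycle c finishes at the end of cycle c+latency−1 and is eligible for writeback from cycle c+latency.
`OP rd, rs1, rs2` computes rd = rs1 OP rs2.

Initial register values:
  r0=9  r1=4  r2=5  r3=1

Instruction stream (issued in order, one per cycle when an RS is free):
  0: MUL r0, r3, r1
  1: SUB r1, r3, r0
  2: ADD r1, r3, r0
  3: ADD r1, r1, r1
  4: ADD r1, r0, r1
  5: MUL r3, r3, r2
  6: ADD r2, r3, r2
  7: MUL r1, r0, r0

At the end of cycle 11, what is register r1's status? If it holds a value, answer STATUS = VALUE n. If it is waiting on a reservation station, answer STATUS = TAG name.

STATUS = TAG Add1

c1: issue MUL r0<-Mul1 | r0:Mul1,r1:4,r2:5,r3:1
c2: issue SUB r1<-Add1 | r0:Mul1,r1:Add1,r2:5,r3:1
c3: issue ADD r1<-Add2 | r0:Mul1,r1:Add2,r2:5,r3:1
c4: issue ADD r1<-Add3 | r0:Mul1,r1:Add3,r2:5,r3:1
c5: stall | r0:Mul1,r1:Add3,r2:5,r3:1
c6: CDB Mul1=4; stall | r0:4,r1:Add3,r2:5,r3:1
c7: stall | r0:4,r1:Add3,r2:5,r3:1
c8: stall | r0:4,r1:Add3,r2:5,r3:1
c9: CDB Add1=-3; issue ADD r1<-Add1 | r0:4,r1:Add1,r2:5,r3:1
c10: CDB Add2=5; issue MUL r3<-Mul1 | r0:4,r1:Add1,r2:5,r3:Mul1
c11: issue ADD r2<-Add2 | r0:4,r1:Add1,r2:Add2,r3:Mul1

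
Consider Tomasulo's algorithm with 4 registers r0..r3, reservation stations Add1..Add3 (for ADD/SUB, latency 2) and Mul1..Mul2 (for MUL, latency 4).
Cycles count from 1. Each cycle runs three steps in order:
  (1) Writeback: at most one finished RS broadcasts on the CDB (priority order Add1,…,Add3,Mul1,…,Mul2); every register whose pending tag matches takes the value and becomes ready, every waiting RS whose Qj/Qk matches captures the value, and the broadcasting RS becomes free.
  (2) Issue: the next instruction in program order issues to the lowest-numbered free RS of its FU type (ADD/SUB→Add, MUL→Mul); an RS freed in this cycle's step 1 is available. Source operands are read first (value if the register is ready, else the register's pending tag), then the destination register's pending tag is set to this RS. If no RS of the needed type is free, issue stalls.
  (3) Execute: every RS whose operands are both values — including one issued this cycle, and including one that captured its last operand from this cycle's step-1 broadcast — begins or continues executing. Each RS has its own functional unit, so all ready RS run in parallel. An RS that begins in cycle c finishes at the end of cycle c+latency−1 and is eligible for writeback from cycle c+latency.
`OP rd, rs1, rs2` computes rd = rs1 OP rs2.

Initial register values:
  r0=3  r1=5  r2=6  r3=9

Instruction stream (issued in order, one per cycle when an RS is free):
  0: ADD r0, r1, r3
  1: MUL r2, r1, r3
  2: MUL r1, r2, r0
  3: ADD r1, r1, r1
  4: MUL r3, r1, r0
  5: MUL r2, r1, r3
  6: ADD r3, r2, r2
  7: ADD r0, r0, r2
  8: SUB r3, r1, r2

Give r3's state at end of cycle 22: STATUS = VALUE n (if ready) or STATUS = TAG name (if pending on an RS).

STATUS = TAG Add3

c1: issue ADD r0<-Add1 | r0:Add1,r1:5,r2:6,r3:9
c2: issue MUL r2<-Mul1 | r0:Add1,r1:5,r2:Mul1,r3:9
c3: CDB Add1=14; issue MUL r1<-Mul2 | r0:14,r1:Mul2,r2:Mul1,r3:9
c4: issue ADD r1<-Add1 | r0:14,r1:Add1,r2:Mul1,r3:9
c5: stall | r0:14,r1:Add1,r2:Mul1,r3:9
c6: CDB Mul1=45; issue MUL r3<-Mul1 | r0:14,r1:Add1,r2:45,r3:Mul1
c7: stall | r0:14,r1:Add1,r2:45,r3:Mul1
c8: stall | r0:14,r1:Add1,r2:45,r3:Mul1
c9: stall | r0:14,r1:Add1,r2:45,r3:Mul1
c10: CDB Mul2=630; issue MUL r2<-Mul2 | r0:14,r1:Add1,r2:Mul2,r3:Mul1
c11: issue ADD r3<-Add2 | r0:14,r1:Add1,r2:Mul2,r3:Add2
c12: CDB Add1=1260; issue ADD r0<-Add1 | r0:Add1,r1:1260,r2:Mul2,r3:Add2
c13: issue SUB r3<-Add3 | r0:Add1,r1:1260,r2:Mul2,r3:Add3
c14: - | r0:Add1,r1:1260,r2:Mul2,r3:Add3
c15: - | r0:Add1,r1:1260,r2:Mul2,r3:Add3
c16: CDB Mul1=17640 | r0:Add1,r1:1260,r2:Mul2,r3:Add3
c17: - | r0:Add1,r1:1260,r2:Mul2,r3:Add3
c18: - | r0:Add1,r1:1260,r2:Mul2,r3:Add3
c19: - | r0:Add1,r1:1260,r2:Mul2,r3:Add3
c20: CDB Mul2=22226400 | r0:Add1,r1:1260,r2:22226400,r3:Add3
c21: - | r0:Add1,r1:1260,r2:22226400,r3:Add3
c22: CDB Add1=22226414 | r0:22226414,r1:1260,r2:22226400,r3:Add3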